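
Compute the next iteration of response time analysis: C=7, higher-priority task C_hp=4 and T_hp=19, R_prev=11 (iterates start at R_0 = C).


R_next = C + ceil(R_prev / T_hp) * C_hp
ceil(11 / 19) = ceil(0.5789) = 1
Interference = 1 * 4 = 4
R_next = 7 + 4 = 11
R_next = R_prev, so the iteration has converged (response time = 11).

11


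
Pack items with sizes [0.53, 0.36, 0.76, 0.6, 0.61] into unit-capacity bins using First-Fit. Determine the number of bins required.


Place items sequentially using First-Fit:
  Item 0.53 -> new Bin 1
  Item 0.36 -> Bin 1 (now 0.89)
  Item 0.76 -> new Bin 2
  Item 0.6 -> new Bin 3
  Item 0.61 -> new Bin 4
Total bins used = 4

4


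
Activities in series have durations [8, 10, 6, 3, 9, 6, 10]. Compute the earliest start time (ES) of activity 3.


Activity 3 starts after activities 1 through 2 complete.
Predecessor durations: [8, 10]
ES = 8 + 10 = 18

18


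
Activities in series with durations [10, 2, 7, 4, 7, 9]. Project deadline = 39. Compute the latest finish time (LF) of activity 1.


LF(activity 1) = deadline - sum of successor durations
Successors: activities 2 through 6 with durations [2, 7, 4, 7, 9]
Sum of successor durations = 29
LF = 39 - 29 = 10

10


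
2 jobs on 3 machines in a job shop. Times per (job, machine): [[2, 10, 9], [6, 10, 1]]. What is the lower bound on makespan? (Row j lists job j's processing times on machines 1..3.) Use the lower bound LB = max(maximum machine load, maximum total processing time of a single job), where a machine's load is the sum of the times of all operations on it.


Machine loads:
  Machine 1: 2 + 6 = 8
  Machine 2: 10 + 10 = 20
  Machine 3: 9 + 1 = 10
Max machine load = 20
Job totals:
  Job 1: 21
  Job 2: 17
Max job total = 21
Lower bound = max(20, 21) = 21

21


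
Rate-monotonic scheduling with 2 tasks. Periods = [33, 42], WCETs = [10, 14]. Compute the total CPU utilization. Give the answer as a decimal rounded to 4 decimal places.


Compute individual utilizations (exact fractions):
  Task 1: C/T = 10/33 (approx. 0.303)
  Task 2: C/T = 14/42 = 1/3 (approx. 0.3333)
Total utilization U = 10/33 + 1/3 = 7/11
Rounded to 4 decimal places: U = 0.6364
RM (Liu & Layland) bound for 2 tasks = 0.828427; compare with U = 7/11 (approx. 0.636364)
U <= bound, so schedulable by RM sufficient condition.

0.6364


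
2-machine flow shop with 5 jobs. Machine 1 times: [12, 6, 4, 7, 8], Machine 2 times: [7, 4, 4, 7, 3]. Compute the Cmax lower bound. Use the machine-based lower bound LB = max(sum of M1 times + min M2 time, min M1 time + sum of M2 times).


LB1 = sum(M1 times) + min(M2 times) = 37 + 3 = 40
LB2 = min(M1 times) + sum(M2 times) = 4 + 25 = 29
Lower bound = max(LB1, LB2) = max(40, 29) = 40

40


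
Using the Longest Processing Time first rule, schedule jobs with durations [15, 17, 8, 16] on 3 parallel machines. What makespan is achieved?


Sort jobs in decreasing order (LPT): [17, 16, 15, 8]
Assign each job to the least loaded machine:
  Machine 1: jobs [17], load = 17
  Machine 2: jobs [16], load = 16
  Machine 3: jobs [15, 8], load = 23
Makespan = max load = 23

23


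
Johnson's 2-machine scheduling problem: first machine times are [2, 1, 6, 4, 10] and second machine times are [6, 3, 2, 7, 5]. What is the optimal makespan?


Apply Johnson's rule:
  Group 1 (a <= b): [(2, 1, 3), (1, 2, 6), (4, 4, 7)]
  Group 2 (a > b): [(5, 10, 5), (3, 6, 2)]
Optimal job order: [2, 1, 4, 5, 3]
Schedule:
  Job 2: M1 done at 1, M2 done at 4
  Job 1: M1 done at 3, M2 done at 10
  Job 4: M1 done at 7, M2 done at 17
  Job 5: M1 done at 17, M2 done at 22
  Job 3: M1 done at 23, M2 done at 25
Makespan = 25

25


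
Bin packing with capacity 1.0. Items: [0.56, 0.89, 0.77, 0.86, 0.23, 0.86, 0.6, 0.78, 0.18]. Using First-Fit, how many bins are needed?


Place items sequentially using First-Fit:
  Item 0.56 -> new Bin 1
  Item 0.89 -> new Bin 2
  Item 0.77 -> new Bin 3
  Item 0.86 -> new Bin 4
  Item 0.23 -> Bin 1 (now 0.79)
  Item 0.86 -> new Bin 5
  Item 0.6 -> new Bin 6
  Item 0.78 -> new Bin 7
  Item 0.18 -> Bin 1 (now 0.97)
Total bins used = 7

7


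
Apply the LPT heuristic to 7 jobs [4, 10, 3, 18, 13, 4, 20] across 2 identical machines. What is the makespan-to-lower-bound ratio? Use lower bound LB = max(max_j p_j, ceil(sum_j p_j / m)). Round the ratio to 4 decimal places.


LPT order: [20, 18, 13, 10, 4, 4, 3]
Machine loads after assignment: [37, 35]
LPT makespan = 37
Lower bound = max(max_job, ceil(total/2)) = max(20, 36) = 36
Ratio = 37 / 36 = 1.0278

1.0278


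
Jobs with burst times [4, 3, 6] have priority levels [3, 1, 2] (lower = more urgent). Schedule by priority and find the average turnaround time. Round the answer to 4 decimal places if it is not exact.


Sort by priority (ascending = highest first):
Order: [(1, 3), (2, 6), (3, 4)]
Completion times:
  Priority 1, burst=3, C=3
  Priority 2, burst=6, C=9
  Priority 3, burst=4, C=13
Average turnaround = 25/3 = 8.3333

8.3333


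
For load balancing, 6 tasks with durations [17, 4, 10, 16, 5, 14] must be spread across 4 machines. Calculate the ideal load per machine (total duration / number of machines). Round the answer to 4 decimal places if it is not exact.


Total processing time = 17 + 4 + 10 + 16 + 5 + 14 = 66
Number of machines = 4
Ideal balanced load = 66 / 4 = 16.5

16.5


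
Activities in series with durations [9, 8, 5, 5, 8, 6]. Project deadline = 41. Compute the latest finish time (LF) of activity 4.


LF(activity 4) = deadline - sum of successor durations
Successors: activities 5 through 6 with durations [8, 6]
Sum of successor durations = 14
LF = 41 - 14 = 27

27


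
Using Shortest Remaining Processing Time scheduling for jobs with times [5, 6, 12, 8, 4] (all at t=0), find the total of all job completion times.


Since all jobs arrive at t=0, SRPT equals SPT ordering.
SPT order: [4, 5, 6, 8, 12]
Completion times:
  Job 1: p=4, C=4
  Job 2: p=5, C=9
  Job 3: p=6, C=15
  Job 4: p=8, C=23
  Job 5: p=12, C=35
Total completion time = 4 + 9 + 15 + 23 + 35 = 86

86


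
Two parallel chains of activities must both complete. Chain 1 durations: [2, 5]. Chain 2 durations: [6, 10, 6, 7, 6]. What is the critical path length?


Path A total = 2 + 5 = 7
Path B total = 6 + 10 + 6 + 7 + 6 = 35
Critical path = longest path = max(7, 35) = 35

35


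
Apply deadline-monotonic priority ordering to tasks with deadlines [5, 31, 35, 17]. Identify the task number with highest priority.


Sort tasks by relative deadline (ascending):
  Task 1: deadline = 5
  Task 4: deadline = 17
  Task 2: deadline = 31
  Task 3: deadline = 35
Priority order (highest first): [1, 4, 2, 3]
Highest priority task = 1

1


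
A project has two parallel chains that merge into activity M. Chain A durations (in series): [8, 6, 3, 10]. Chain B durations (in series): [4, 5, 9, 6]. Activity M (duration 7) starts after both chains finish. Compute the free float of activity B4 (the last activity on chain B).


ES(B4) = sum of predecessors on chain B = 18
EF(B4) = ES + duration = 18 + 6 = 24
Successor of B4 is M. ES(M) = max(sum(A), sum(B)) = max(27, 24) = 27
Free float = ES(successor) - EF(current) = 27 - 24 = 3

3


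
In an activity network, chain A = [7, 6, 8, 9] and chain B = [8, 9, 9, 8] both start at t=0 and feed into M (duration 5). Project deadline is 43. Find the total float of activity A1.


Forward pass: ES(A1) = sum of predecessors on chain A = 0
EF = ES + duration = 0 + 7 = 7
Backward pass: LF(M) = deadline = 43; LS(M) = 43 - 5 = 38
LF(A1) = LS(M) - sum(successors on chain A) = 38 - 23 = 15
LS = LF - duration = 15 - 7 = 8
Total float = LS - ES = 8 - 0 = 8

8


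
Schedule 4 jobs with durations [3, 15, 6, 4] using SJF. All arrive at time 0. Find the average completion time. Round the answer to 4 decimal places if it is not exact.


SJF order (ascending): [3, 4, 6, 15]
Completion times:
  Job 1: burst=3, C=3
  Job 2: burst=4, C=7
  Job 3: burst=6, C=13
  Job 4: burst=15, C=28
Average completion = 51/4 = 12.75

12.75


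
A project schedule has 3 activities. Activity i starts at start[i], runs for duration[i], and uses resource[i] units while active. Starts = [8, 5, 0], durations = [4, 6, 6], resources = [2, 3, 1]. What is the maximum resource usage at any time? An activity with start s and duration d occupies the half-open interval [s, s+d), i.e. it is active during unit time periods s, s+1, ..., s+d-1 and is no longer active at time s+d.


Each activity i is active on [start_i, start_i + duration_i).
Compute total resource usage per time slot:
  t=0: active resources = [1], total = 1
  t=1: active resources = [1], total = 1
  t=2: active resources = [1], total = 1
  t=3: active resources = [1], total = 1
  t=4: active resources = [1], total = 1
  t=5: active resources = [3, 1], total = 4
  t=6: active resources = [3], total = 3
  t=7: active resources = [3], total = 3
  t=8: active resources = [2, 3], total = 5
  t=9: active resources = [2, 3], total = 5
  t=10: active resources = [2, 3], total = 5
  t=11: active resources = [2], total = 2
Peak resource demand = 5

5


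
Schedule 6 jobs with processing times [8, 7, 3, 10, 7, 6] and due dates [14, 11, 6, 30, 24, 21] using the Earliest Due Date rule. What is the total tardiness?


Sort by due date (EDD order): [(3, 6), (7, 11), (8, 14), (6, 21), (7, 24), (10, 30)]
Compute completion times and tardiness:
  Job 1: p=3, d=6, C=3, tardiness=max(0,3-6)=0
  Job 2: p=7, d=11, C=10, tardiness=max(0,10-11)=0
  Job 3: p=8, d=14, C=18, tardiness=max(0,18-14)=4
  Job 4: p=6, d=21, C=24, tardiness=max(0,24-21)=3
  Job 5: p=7, d=24, C=31, tardiness=max(0,31-24)=7
  Job 6: p=10, d=30, C=41, tardiness=max(0,41-30)=11
Total tardiness = 25

25


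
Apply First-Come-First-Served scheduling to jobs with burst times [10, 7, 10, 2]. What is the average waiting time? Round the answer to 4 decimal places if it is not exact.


FCFS order (as given): [10, 7, 10, 2]
Waiting times:
  Job 1: wait = 0
  Job 2: wait = 10
  Job 3: wait = 17
  Job 4: wait = 27
Sum of waiting times = 54
Average waiting time = 54/4 = 13.5

13.5


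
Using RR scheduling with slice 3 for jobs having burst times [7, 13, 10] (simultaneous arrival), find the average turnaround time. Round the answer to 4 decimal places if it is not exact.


Time quantum = 3
Execution trace:
  J1 runs 3 units, time = 3
  J2 runs 3 units, time = 6
  J3 runs 3 units, time = 9
  J1 runs 3 units, time = 12
  J2 runs 3 units, time = 15
  J3 runs 3 units, time = 18
  J1 runs 1 units, time = 19
  J2 runs 3 units, time = 22
  J3 runs 3 units, time = 25
  J2 runs 3 units, time = 28
  J3 runs 1 units, time = 29
  J2 runs 1 units, time = 30
Finish times: [19, 30, 29]
Average turnaround = 78/3 = 26.0

26.0


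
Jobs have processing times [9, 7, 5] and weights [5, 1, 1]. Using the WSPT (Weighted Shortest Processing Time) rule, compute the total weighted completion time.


Compute p/w ratios and sort ascending (WSPT): [(9, 5), (5, 1), (7, 1)]
Compute weighted completion times:
  Job (p=9,w=5): C=9, w*C=5*9=45
  Job (p=5,w=1): C=14, w*C=1*14=14
  Job (p=7,w=1): C=21, w*C=1*21=21
Total weighted completion time = 80

80


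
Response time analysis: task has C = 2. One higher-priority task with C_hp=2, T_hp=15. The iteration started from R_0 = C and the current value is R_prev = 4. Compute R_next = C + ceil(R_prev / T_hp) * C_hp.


R_next = C + ceil(R_prev / T_hp) * C_hp
ceil(4 / 15) = ceil(0.2667) = 1
Interference = 1 * 2 = 2
R_next = 2 + 2 = 4
R_next = R_prev, so the iteration has converged (response time = 4).

4


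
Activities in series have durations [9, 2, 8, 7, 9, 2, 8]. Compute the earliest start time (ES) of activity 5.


Activity 5 starts after activities 1 through 4 complete.
Predecessor durations: [9, 2, 8, 7]
ES = 9 + 2 + 8 + 7 = 26

26


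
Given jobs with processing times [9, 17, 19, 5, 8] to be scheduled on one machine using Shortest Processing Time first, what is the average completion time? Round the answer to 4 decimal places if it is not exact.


Sort jobs by processing time (SPT order): [5, 8, 9, 17, 19]
Compute completion times sequentially:
  Job 1: processing = 5, completes at 5
  Job 2: processing = 8, completes at 13
  Job 3: processing = 9, completes at 22
  Job 4: processing = 17, completes at 39
  Job 5: processing = 19, completes at 58
Sum of completion times = 137
Average completion time = 137/5 = 27.4

27.4


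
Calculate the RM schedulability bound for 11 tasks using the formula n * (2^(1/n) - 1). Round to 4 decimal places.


Compute 2^(1/11) = 1.0650410894
Subtract 1: 1.0650410894 - 1 = 0.0650410894
Multiply by n: 11 * 0.0650410894 = 0.7154519834
Round to 4 dp: 0.7155

0.7155


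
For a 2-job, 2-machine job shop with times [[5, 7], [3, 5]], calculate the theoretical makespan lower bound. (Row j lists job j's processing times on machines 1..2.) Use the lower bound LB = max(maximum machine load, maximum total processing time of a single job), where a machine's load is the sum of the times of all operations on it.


Machine loads:
  Machine 1: 5 + 3 = 8
  Machine 2: 7 + 5 = 12
Max machine load = 12
Job totals:
  Job 1: 12
  Job 2: 8
Max job total = 12
Lower bound = max(12, 12) = 12

12


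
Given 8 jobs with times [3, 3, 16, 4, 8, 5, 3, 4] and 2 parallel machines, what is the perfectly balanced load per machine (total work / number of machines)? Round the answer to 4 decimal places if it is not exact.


Total processing time = 3 + 3 + 16 + 4 + 8 + 5 + 3 + 4 = 46
Number of machines = 2
Ideal balanced load = 46 / 2 = 23.0

23.0


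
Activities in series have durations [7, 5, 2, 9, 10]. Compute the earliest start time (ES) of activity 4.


Activity 4 starts after activities 1 through 3 complete.
Predecessor durations: [7, 5, 2]
ES = 7 + 5 + 2 = 14

14


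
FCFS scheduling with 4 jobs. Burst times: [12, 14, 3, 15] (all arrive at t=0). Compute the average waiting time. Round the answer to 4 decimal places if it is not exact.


FCFS order (as given): [12, 14, 3, 15]
Waiting times:
  Job 1: wait = 0
  Job 2: wait = 12
  Job 3: wait = 26
  Job 4: wait = 29
Sum of waiting times = 67
Average waiting time = 67/4 = 16.75

16.75


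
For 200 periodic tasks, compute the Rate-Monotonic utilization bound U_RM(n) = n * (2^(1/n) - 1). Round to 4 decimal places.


Compute 2^(1/200) = 1.0034717485
Subtract 1: 1.0034717485 - 1 = 0.0034717485
Multiply by n: 200 * 0.0034717485 = 0.6943497000
Round to 4 dp: 0.6943

0.6943


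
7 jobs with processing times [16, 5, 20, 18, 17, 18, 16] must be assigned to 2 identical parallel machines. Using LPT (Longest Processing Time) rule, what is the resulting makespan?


Sort jobs in decreasing order (LPT): [20, 18, 18, 17, 16, 16, 5]
Assign each job to the least loaded machine:
  Machine 1: jobs [20, 17, 16], load = 53
  Machine 2: jobs [18, 18, 16, 5], load = 57
Makespan = max load = 57

57


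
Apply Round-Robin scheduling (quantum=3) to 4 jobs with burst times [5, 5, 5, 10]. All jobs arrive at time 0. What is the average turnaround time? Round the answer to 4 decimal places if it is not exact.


Time quantum = 3
Execution trace:
  J1 runs 3 units, time = 3
  J2 runs 3 units, time = 6
  J3 runs 3 units, time = 9
  J4 runs 3 units, time = 12
  J1 runs 2 units, time = 14
  J2 runs 2 units, time = 16
  J3 runs 2 units, time = 18
  J4 runs 3 units, time = 21
  J4 runs 3 units, time = 24
  J4 runs 1 units, time = 25
Finish times: [14, 16, 18, 25]
Average turnaround = 73/4 = 18.25

18.25


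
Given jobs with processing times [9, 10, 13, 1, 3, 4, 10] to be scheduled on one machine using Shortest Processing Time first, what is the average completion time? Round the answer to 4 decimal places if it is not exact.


Sort jobs by processing time (SPT order): [1, 3, 4, 9, 10, 10, 13]
Compute completion times sequentially:
  Job 1: processing = 1, completes at 1
  Job 2: processing = 3, completes at 4
  Job 3: processing = 4, completes at 8
  Job 4: processing = 9, completes at 17
  Job 5: processing = 10, completes at 27
  Job 6: processing = 10, completes at 37
  Job 7: processing = 13, completes at 50
Sum of completion times = 144
Average completion time = 144/7 = 20.5714

20.5714


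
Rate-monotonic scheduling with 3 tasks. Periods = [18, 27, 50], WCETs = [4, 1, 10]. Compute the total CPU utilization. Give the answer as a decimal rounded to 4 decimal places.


Compute individual utilizations (exact fractions):
  Task 1: C/T = 4/18 = 2/9 (approx. 0.2222)
  Task 2: C/T = 1/27 (approx. 0.037)
  Task 3: C/T = 10/50 = 1/5 (approx. 0.2)
Total utilization U = 2/9 + 1/27 + 1/5 = 62/135
Rounded to 4 decimal places: U = 0.4593
RM (Liu & Layland) bound for 3 tasks = 0.779763; compare with U = 62/135 (approx. 0.459259)
U <= bound, so schedulable by RM sufficient condition.

0.4593


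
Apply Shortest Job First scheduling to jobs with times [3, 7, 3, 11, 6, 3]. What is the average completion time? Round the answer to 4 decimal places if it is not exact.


SJF order (ascending): [3, 3, 3, 6, 7, 11]
Completion times:
  Job 1: burst=3, C=3
  Job 2: burst=3, C=6
  Job 3: burst=3, C=9
  Job 4: burst=6, C=15
  Job 5: burst=7, C=22
  Job 6: burst=11, C=33
Average completion = 88/6 = 14.6667

14.6667


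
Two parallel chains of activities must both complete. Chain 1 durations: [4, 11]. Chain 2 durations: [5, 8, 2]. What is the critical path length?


Path A total = 4 + 11 = 15
Path B total = 5 + 8 + 2 = 15
Critical path = longest path = max(15, 15) = 15

15


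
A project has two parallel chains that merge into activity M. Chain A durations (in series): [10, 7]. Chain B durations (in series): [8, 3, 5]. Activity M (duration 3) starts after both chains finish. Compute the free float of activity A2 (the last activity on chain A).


ES(A2) = sum of predecessors on chain A = 10
EF(A2) = ES + duration = 10 + 7 = 17
Successor of A2 is M. ES(M) = max(sum(A), sum(B)) = max(17, 16) = 17
Free float = ES(successor) - EF(current) = 17 - 17 = 0

0


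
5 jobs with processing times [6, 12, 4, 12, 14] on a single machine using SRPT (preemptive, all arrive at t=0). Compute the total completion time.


Since all jobs arrive at t=0, SRPT equals SPT ordering.
SPT order: [4, 6, 12, 12, 14]
Completion times:
  Job 1: p=4, C=4
  Job 2: p=6, C=10
  Job 3: p=12, C=22
  Job 4: p=12, C=34
  Job 5: p=14, C=48
Total completion time = 4 + 10 + 22 + 34 + 48 = 118

118


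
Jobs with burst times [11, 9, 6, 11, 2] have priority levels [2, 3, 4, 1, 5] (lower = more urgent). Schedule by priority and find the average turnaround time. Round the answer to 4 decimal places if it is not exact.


Sort by priority (ascending = highest first):
Order: [(1, 11), (2, 11), (3, 9), (4, 6), (5, 2)]
Completion times:
  Priority 1, burst=11, C=11
  Priority 2, burst=11, C=22
  Priority 3, burst=9, C=31
  Priority 4, burst=6, C=37
  Priority 5, burst=2, C=39
Average turnaround = 140/5 = 28.0

28.0


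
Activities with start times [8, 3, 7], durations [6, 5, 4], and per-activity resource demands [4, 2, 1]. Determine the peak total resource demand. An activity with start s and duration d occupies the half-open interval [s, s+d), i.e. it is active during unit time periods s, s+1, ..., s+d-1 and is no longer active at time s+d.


Each activity i is active on [start_i, start_i + duration_i).
Compute total resource usage per time slot:
  t=0: active resources = [], total = 0
  t=1: active resources = [], total = 0
  t=2: active resources = [], total = 0
  t=3: active resources = [2], total = 2
  t=4: active resources = [2], total = 2
  t=5: active resources = [2], total = 2
  t=6: active resources = [2], total = 2
  t=7: active resources = [2, 1], total = 3
  t=8: active resources = [4, 1], total = 5
  t=9: active resources = [4, 1], total = 5
  t=10: active resources = [4, 1], total = 5
  t=11: active resources = [4], total = 4
  t=12: active resources = [4], total = 4
  t=13: active resources = [4], total = 4
Peak resource demand = 5

5


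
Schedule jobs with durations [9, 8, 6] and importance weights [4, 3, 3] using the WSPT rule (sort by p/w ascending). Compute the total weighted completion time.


Compute p/w ratios and sort ascending (WSPT): [(6, 3), (9, 4), (8, 3)]
Compute weighted completion times:
  Job (p=6,w=3): C=6, w*C=3*6=18
  Job (p=9,w=4): C=15, w*C=4*15=60
  Job (p=8,w=3): C=23, w*C=3*23=69
Total weighted completion time = 147

147


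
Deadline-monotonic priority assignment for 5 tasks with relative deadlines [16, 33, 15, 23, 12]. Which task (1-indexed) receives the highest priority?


Sort tasks by relative deadline (ascending):
  Task 5: deadline = 12
  Task 3: deadline = 15
  Task 1: deadline = 16
  Task 4: deadline = 23
  Task 2: deadline = 33
Priority order (highest first): [5, 3, 1, 4, 2]
Highest priority task = 5

5


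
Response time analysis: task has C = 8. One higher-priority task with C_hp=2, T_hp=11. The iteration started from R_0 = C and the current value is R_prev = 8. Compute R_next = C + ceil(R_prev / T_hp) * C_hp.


R_next = C + ceil(R_prev / T_hp) * C_hp
ceil(8 / 11) = ceil(0.7273) = 1
Interference = 1 * 2 = 2
R_next = 8 + 2 = 10

10


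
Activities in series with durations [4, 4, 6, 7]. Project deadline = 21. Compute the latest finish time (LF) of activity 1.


LF(activity 1) = deadline - sum of successor durations
Successors: activities 2 through 4 with durations [4, 6, 7]
Sum of successor durations = 17
LF = 21 - 17 = 4

4


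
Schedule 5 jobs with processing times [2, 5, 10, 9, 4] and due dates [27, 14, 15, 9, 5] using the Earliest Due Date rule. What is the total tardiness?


Sort by due date (EDD order): [(4, 5), (9, 9), (5, 14), (10, 15), (2, 27)]
Compute completion times and tardiness:
  Job 1: p=4, d=5, C=4, tardiness=max(0,4-5)=0
  Job 2: p=9, d=9, C=13, tardiness=max(0,13-9)=4
  Job 3: p=5, d=14, C=18, tardiness=max(0,18-14)=4
  Job 4: p=10, d=15, C=28, tardiness=max(0,28-15)=13
  Job 5: p=2, d=27, C=30, tardiness=max(0,30-27)=3
Total tardiness = 24

24


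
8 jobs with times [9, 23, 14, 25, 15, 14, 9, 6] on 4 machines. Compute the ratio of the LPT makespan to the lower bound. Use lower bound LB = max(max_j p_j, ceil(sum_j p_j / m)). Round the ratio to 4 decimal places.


LPT order: [25, 23, 15, 14, 14, 9, 9, 6]
Machine loads after assignment: [25, 32, 30, 28]
LPT makespan = 32
Lower bound = max(max_job, ceil(total/4)) = max(25, 29) = 29
Ratio = 32 / 29 = 1.1034

1.1034


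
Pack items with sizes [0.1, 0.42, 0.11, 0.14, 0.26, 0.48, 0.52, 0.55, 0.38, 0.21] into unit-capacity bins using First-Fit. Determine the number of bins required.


Place items sequentially using First-Fit:
  Item 0.1 -> new Bin 1
  Item 0.42 -> Bin 1 (now 0.52)
  Item 0.11 -> Bin 1 (now 0.63)
  Item 0.14 -> Bin 1 (now 0.77)
  Item 0.26 -> new Bin 2
  Item 0.48 -> Bin 2 (now 0.74)
  Item 0.52 -> new Bin 3
  Item 0.55 -> new Bin 4
  Item 0.38 -> Bin 3 (now 0.9)
  Item 0.21 -> Bin 1 (now 0.98)
Total bins used = 4

4


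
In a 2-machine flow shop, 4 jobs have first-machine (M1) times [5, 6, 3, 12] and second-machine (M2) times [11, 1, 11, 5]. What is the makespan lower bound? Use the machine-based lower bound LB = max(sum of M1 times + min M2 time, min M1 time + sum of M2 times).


LB1 = sum(M1 times) + min(M2 times) = 26 + 1 = 27
LB2 = min(M1 times) + sum(M2 times) = 3 + 28 = 31
Lower bound = max(LB1, LB2) = max(27, 31) = 31

31


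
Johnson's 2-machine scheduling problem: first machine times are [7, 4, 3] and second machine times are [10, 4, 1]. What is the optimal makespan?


Apply Johnson's rule:
  Group 1 (a <= b): [(2, 4, 4), (1, 7, 10)]
  Group 2 (a > b): [(3, 3, 1)]
Optimal job order: [2, 1, 3]
Schedule:
  Job 2: M1 done at 4, M2 done at 8
  Job 1: M1 done at 11, M2 done at 21
  Job 3: M1 done at 14, M2 done at 22
Makespan = 22

22


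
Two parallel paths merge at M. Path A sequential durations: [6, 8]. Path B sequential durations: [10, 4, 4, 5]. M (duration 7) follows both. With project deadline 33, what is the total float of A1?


Forward pass: ES(A1) = sum of predecessors on chain A = 0
EF = ES + duration = 0 + 6 = 6
Backward pass: LF(M) = deadline = 33; LS(M) = 33 - 7 = 26
LF(A1) = LS(M) - sum(successors on chain A) = 26 - 8 = 18
LS = LF - duration = 18 - 6 = 12
Total float = LS - ES = 12 - 0 = 12

12


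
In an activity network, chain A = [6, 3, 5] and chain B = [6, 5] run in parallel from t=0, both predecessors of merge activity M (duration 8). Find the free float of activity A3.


ES(A3) = sum of predecessors on chain A = 9
EF(A3) = ES + duration = 9 + 5 = 14
Successor of A3 is M. ES(M) = max(sum(A), sum(B)) = max(14, 11) = 14
Free float = ES(successor) - EF(current) = 14 - 14 = 0

0


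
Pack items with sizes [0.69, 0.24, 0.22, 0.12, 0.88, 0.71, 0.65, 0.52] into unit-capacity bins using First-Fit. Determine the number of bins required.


Place items sequentially using First-Fit:
  Item 0.69 -> new Bin 1
  Item 0.24 -> Bin 1 (now 0.93)
  Item 0.22 -> new Bin 2
  Item 0.12 -> Bin 2 (now 0.34)
  Item 0.88 -> new Bin 3
  Item 0.71 -> new Bin 4
  Item 0.65 -> Bin 2 (now 0.99)
  Item 0.52 -> new Bin 5
Total bins used = 5

5


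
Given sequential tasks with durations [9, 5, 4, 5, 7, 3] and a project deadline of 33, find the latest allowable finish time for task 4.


LF(activity 4) = deadline - sum of successor durations
Successors: activities 5 through 6 with durations [7, 3]
Sum of successor durations = 10
LF = 33 - 10 = 23

23


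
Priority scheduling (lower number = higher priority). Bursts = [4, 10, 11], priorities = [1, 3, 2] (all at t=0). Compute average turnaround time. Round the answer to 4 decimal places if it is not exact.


Sort by priority (ascending = highest first):
Order: [(1, 4), (2, 11), (3, 10)]
Completion times:
  Priority 1, burst=4, C=4
  Priority 2, burst=11, C=15
  Priority 3, burst=10, C=25
Average turnaround = 44/3 = 14.6667

14.6667


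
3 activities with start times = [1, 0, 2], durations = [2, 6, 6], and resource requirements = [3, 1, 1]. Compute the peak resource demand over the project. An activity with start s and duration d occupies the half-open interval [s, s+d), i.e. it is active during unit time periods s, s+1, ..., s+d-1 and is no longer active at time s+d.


Each activity i is active on [start_i, start_i + duration_i).
Compute total resource usage per time slot:
  t=0: active resources = [1], total = 1
  t=1: active resources = [3, 1], total = 4
  t=2: active resources = [3, 1, 1], total = 5
  t=3: active resources = [1, 1], total = 2
  t=4: active resources = [1, 1], total = 2
  t=5: active resources = [1, 1], total = 2
  t=6: active resources = [1], total = 1
  t=7: active resources = [1], total = 1
Peak resource demand = 5

5


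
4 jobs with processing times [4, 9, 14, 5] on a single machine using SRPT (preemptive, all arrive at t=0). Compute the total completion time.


Since all jobs arrive at t=0, SRPT equals SPT ordering.
SPT order: [4, 5, 9, 14]
Completion times:
  Job 1: p=4, C=4
  Job 2: p=5, C=9
  Job 3: p=9, C=18
  Job 4: p=14, C=32
Total completion time = 4 + 9 + 18 + 32 = 63

63


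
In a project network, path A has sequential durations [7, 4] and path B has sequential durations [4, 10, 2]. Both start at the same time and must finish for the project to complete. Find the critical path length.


Path A total = 7 + 4 = 11
Path B total = 4 + 10 + 2 = 16
Critical path = longest path = max(11, 16) = 16

16


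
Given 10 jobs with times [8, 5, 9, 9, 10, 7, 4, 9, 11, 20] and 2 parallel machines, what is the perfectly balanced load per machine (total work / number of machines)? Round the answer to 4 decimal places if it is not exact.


Total processing time = 8 + 5 + 9 + 9 + 10 + 7 + 4 + 9 + 11 + 20 = 92
Number of machines = 2
Ideal balanced load = 92 / 2 = 46.0

46.0


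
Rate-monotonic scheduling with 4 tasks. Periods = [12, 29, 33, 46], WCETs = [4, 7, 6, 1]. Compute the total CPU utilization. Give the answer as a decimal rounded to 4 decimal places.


Compute individual utilizations (exact fractions):
  Task 1: C/T = 4/12 = 1/3 (approx. 0.3333)
  Task 2: C/T = 7/29 (approx. 0.2414)
  Task 3: C/T = 6/33 = 2/11 (approx. 0.1818)
  Task 4: C/T = 1/46 (approx. 0.0217)
Total utilization U = 1/3 + 7/29 + 2/11 + 1/46 = 34261/44022
Rounded to 4 decimal places: U = 0.7783
RM (Liu & Layland) bound for 4 tasks = 0.756828; compare with U = 34261/44022 (approx. 0.778270)
bound < U <= 1, so the RM sufficient condition is not met (inconclusive; an exact test such as response-time analysis is needed).

0.7783


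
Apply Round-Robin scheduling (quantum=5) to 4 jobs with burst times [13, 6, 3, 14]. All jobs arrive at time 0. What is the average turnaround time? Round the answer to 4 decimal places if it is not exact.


Time quantum = 5
Execution trace:
  J1 runs 5 units, time = 5
  J2 runs 5 units, time = 10
  J3 runs 3 units, time = 13
  J4 runs 5 units, time = 18
  J1 runs 5 units, time = 23
  J2 runs 1 units, time = 24
  J4 runs 5 units, time = 29
  J1 runs 3 units, time = 32
  J4 runs 4 units, time = 36
Finish times: [32, 24, 13, 36]
Average turnaround = 105/4 = 26.25

26.25


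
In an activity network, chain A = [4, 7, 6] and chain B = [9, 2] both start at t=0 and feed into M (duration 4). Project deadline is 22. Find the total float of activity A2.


Forward pass: ES(A2) = sum of predecessors on chain A = 4
EF = ES + duration = 4 + 7 = 11
Backward pass: LF(M) = deadline = 22; LS(M) = 22 - 4 = 18
LF(A2) = LS(M) - sum(successors on chain A) = 18 - 6 = 12
LS = LF - duration = 12 - 7 = 5
Total float = LS - ES = 5 - 4 = 1

1


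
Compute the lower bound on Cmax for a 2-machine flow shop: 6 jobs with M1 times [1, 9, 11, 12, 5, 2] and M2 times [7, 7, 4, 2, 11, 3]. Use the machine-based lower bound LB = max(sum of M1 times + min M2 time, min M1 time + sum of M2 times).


LB1 = sum(M1 times) + min(M2 times) = 40 + 2 = 42
LB2 = min(M1 times) + sum(M2 times) = 1 + 34 = 35
Lower bound = max(LB1, LB2) = max(42, 35) = 42

42


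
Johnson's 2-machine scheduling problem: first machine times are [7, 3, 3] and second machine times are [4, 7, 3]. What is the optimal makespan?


Apply Johnson's rule:
  Group 1 (a <= b): [(2, 3, 7), (3, 3, 3)]
  Group 2 (a > b): [(1, 7, 4)]
Optimal job order: [2, 3, 1]
Schedule:
  Job 2: M1 done at 3, M2 done at 10
  Job 3: M1 done at 6, M2 done at 13
  Job 1: M1 done at 13, M2 done at 17
Makespan = 17

17


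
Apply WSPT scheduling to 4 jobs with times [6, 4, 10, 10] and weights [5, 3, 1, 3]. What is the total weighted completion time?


Compute p/w ratios and sort ascending (WSPT): [(6, 5), (4, 3), (10, 3), (10, 1)]
Compute weighted completion times:
  Job (p=6,w=5): C=6, w*C=5*6=30
  Job (p=4,w=3): C=10, w*C=3*10=30
  Job (p=10,w=3): C=20, w*C=3*20=60
  Job (p=10,w=1): C=30, w*C=1*30=30
Total weighted completion time = 150

150


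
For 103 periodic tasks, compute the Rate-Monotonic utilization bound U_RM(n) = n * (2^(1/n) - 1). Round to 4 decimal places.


Compute 2^(1/103) = 1.0067522788
Subtract 1: 1.0067522788 - 1 = 0.0067522788
Multiply by n: 103 * 0.0067522788 = 0.6954847164
Round to 4 dp: 0.6955

0.6955


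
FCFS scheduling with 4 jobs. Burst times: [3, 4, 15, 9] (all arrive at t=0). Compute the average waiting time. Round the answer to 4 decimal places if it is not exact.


FCFS order (as given): [3, 4, 15, 9]
Waiting times:
  Job 1: wait = 0
  Job 2: wait = 3
  Job 3: wait = 7
  Job 4: wait = 22
Sum of waiting times = 32
Average waiting time = 32/4 = 8.0

8.0


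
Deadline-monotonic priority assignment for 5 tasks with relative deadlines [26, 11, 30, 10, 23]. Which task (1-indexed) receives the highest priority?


Sort tasks by relative deadline (ascending):
  Task 4: deadline = 10
  Task 2: deadline = 11
  Task 5: deadline = 23
  Task 1: deadline = 26
  Task 3: deadline = 30
Priority order (highest first): [4, 2, 5, 1, 3]
Highest priority task = 4

4


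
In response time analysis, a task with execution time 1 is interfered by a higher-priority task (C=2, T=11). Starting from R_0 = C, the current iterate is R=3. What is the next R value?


R_next = C + ceil(R_prev / T_hp) * C_hp
ceil(3 / 11) = ceil(0.2727) = 1
Interference = 1 * 2 = 2
R_next = 1 + 2 = 3
R_next = R_prev, so the iteration has converged (response time = 3).

3


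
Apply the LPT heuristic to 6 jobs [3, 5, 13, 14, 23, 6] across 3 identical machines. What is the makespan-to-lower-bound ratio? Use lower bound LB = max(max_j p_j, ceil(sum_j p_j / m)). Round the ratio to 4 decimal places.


LPT order: [23, 14, 13, 6, 5, 3]
Machine loads after assignment: [23, 22, 19]
LPT makespan = 23
Lower bound = max(max_job, ceil(total/3)) = max(23, 22) = 23
Ratio = 23 / 23 = 1.0

1.0


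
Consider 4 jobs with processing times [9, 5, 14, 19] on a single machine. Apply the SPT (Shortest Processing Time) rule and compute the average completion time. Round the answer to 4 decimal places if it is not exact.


Sort jobs by processing time (SPT order): [5, 9, 14, 19]
Compute completion times sequentially:
  Job 1: processing = 5, completes at 5
  Job 2: processing = 9, completes at 14
  Job 3: processing = 14, completes at 28
  Job 4: processing = 19, completes at 47
Sum of completion times = 94
Average completion time = 94/4 = 23.5

23.5


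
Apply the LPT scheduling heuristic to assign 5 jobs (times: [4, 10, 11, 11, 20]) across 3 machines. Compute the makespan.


Sort jobs in decreasing order (LPT): [20, 11, 11, 10, 4]
Assign each job to the least loaded machine:
  Machine 1: jobs [20], load = 20
  Machine 2: jobs [11, 10], load = 21
  Machine 3: jobs [11, 4], load = 15
Makespan = max load = 21

21


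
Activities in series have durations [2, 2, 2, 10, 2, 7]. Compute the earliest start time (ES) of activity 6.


Activity 6 starts after activities 1 through 5 complete.
Predecessor durations: [2, 2, 2, 10, 2]
ES = 2 + 2 + 2 + 10 + 2 = 18

18


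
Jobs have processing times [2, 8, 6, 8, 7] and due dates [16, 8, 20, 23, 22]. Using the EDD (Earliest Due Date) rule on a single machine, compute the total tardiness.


Sort by due date (EDD order): [(8, 8), (2, 16), (6, 20), (7, 22), (8, 23)]
Compute completion times and tardiness:
  Job 1: p=8, d=8, C=8, tardiness=max(0,8-8)=0
  Job 2: p=2, d=16, C=10, tardiness=max(0,10-16)=0
  Job 3: p=6, d=20, C=16, tardiness=max(0,16-20)=0
  Job 4: p=7, d=22, C=23, tardiness=max(0,23-22)=1
  Job 5: p=8, d=23, C=31, tardiness=max(0,31-23)=8
Total tardiness = 9

9


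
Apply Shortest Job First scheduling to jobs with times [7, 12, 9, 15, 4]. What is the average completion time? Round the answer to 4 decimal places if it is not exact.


SJF order (ascending): [4, 7, 9, 12, 15]
Completion times:
  Job 1: burst=4, C=4
  Job 2: burst=7, C=11
  Job 3: burst=9, C=20
  Job 4: burst=12, C=32
  Job 5: burst=15, C=47
Average completion = 114/5 = 22.8

22.8


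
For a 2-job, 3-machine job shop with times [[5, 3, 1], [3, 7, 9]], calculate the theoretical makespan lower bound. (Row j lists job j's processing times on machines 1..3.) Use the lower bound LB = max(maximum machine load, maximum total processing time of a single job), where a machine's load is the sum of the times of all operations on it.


Machine loads:
  Machine 1: 5 + 3 = 8
  Machine 2: 3 + 7 = 10
  Machine 3: 1 + 9 = 10
Max machine load = 10
Job totals:
  Job 1: 9
  Job 2: 19
Max job total = 19
Lower bound = max(10, 19) = 19

19


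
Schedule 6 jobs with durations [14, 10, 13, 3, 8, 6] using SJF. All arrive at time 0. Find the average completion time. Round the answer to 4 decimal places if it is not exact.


SJF order (ascending): [3, 6, 8, 10, 13, 14]
Completion times:
  Job 1: burst=3, C=3
  Job 2: burst=6, C=9
  Job 3: burst=8, C=17
  Job 4: burst=10, C=27
  Job 5: burst=13, C=40
  Job 6: burst=14, C=54
Average completion = 150/6 = 25.0

25.0


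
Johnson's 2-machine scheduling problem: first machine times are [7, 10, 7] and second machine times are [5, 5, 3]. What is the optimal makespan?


Apply Johnson's rule:
  Group 1 (a <= b): []
  Group 2 (a > b): [(1, 7, 5), (2, 10, 5), (3, 7, 3)]
Optimal job order: [1, 2, 3]
Schedule:
  Job 1: M1 done at 7, M2 done at 12
  Job 2: M1 done at 17, M2 done at 22
  Job 3: M1 done at 24, M2 done at 27
Makespan = 27

27


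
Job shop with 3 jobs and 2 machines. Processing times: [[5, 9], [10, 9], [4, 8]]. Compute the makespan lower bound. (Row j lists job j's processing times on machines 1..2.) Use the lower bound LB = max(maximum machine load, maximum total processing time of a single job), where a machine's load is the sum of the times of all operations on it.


Machine loads:
  Machine 1: 5 + 10 + 4 = 19
  Machine 2: 9 + 9 + 8 = 26
Max machine load = 26
Job totals:
  Job 1: 14
  Job 2: 19
  Job 3: 12
Max job total = 19
Lower bound = max(26, 19) = 26

26


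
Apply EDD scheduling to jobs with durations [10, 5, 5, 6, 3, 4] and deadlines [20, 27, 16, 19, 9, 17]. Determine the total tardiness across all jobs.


Sort by due date (EDD order): [(3, 9), (5, 16), (4, 17), (6, 19), (10, 20), (5, 27)]
Compute completion times and tardiness:
  Job 1: p=3, d=9, C=3, tardiness=max(0,3-9)=0
  Job 2: p=5, d=16, C=8, tardiness=max(0,8-16)=0
  Job 3: p=4, d=17, C=12, tardiness=max(0,12-17)=0
  Job 4: p=6, d=19, C=18, tardiness=max(0,18-19)=0
  Job 5: p=10, d=20, C=28, tardiness=max(0,28-20)=8
  Job 6: p=5, d=27, C=33, tardiness=max(0,33-27)=6
Total tardiness = 14

14


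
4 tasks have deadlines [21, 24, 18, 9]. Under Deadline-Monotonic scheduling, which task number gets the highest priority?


Sort tasks by relative deadline (ascending):
  Task 4: deadline = 9
  Task 3: deadline = 18
  Task 1: deadline = 21
  Task 2: deadline = 24
Priority order (highest first): [4, 3, 1, 2]
Highest priority task = 4

4


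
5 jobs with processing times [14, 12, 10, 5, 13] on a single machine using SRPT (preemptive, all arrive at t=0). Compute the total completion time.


Since all jobs arrive at t=0, SRPT equals SPT ordering.
SPT order: [5, 10, 12, 13, 14]
Completion times:
  Job 1: p=5, C=5
  Job 2: p=10, C=15
  Job 3: p=12, C=27
  Job 4: p=13, C=40
  Job 5: p=14, C=54
Total completion time = 5 + 15 + 27 + 40 + 54 = 141

141


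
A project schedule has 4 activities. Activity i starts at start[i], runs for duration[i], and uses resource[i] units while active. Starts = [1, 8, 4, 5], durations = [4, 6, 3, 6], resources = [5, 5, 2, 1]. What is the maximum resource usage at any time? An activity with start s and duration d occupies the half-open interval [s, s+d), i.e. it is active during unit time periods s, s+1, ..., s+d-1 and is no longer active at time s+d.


Each activity i is active on [start_i, start_i + duration_i).
Compute total resource usage per time slot:
  t=0: active resources = [], total = 0
  t=1: active resources = [5], total = 5
  t=2: active resources = [5], total = 5
  t=3: active resources = [5], total = 5
  t=4: active resources = [5, 2], total = 7
  t=5: active resources = [2, 1], total = 3
  t=6: active resources = [2, 1], total = 3
  t=7: active resources = [1], total = 1
  t=8: active resources = [5, 1], total = 6
  t=9: active resources = [5, 1], total = 6
  t=10: active resources = [5, 1], total = 6
  t=11: active resources = [5], total = 5
  t=12: active resources = [5], total = 5
  t=13: active resources = [5], total = 5
Peak resource demand = 7

7


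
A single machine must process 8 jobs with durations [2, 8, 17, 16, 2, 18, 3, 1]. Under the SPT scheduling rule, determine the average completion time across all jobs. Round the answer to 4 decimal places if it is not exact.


Sort jobs by processing time (SPT order): [1, 2, 2, 3, 8, 16, 17, 18]
Compute completion times sequentially:
  Job 1: processing = 1, completes at 1
  Job 2: processing = 2, completes at 3
  Job 3: processing = 2, completes at 5
  Job 4: processing = 3, completes at 8
  Job 5: processing = 8, completes at 16
  Job 6: processing = 16, completes at 32
  Job 7: processing = 17, completes at 49
  Job 8: processing = 18, completes at 67
Sum of completion times = 181
Average completion time = 181/8 = 22.625

22.625


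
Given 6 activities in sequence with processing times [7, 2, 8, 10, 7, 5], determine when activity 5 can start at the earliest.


Activity 5 starts after activities 1 through 4 complete.
Predecessor durations: [7, 2, 8, 10]
ES = 7 + 2 + 8 + 10 = 27

27
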